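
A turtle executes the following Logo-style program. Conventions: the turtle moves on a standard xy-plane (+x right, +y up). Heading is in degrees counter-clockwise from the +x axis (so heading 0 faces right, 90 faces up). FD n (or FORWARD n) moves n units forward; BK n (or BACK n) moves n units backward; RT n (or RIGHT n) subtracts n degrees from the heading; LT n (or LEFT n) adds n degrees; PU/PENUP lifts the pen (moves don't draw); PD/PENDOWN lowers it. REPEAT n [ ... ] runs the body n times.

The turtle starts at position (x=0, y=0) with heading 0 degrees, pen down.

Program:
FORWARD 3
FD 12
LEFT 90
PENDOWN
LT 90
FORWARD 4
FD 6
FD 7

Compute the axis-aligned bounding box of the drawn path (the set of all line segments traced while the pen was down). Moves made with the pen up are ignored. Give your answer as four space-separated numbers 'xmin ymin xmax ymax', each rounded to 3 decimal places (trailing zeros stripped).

Answer: -2 0 15 0

Derivation:
Executing turtle program step by step:
Start: pos=(0,0), heading=0, pen down
FD 3: (0,0) -> (3,0) [heading=0, draw]
FD 12: (3,0) -> (15,0) [heading=0, draw]
LT 90: heading 0 -> 90
PD: pen down
LT 90: heading 90 -> 180
FD 4: (15,0) -> (11,0) [heading=180, draw]
FD 6: (11,0) -> (5,0) [heading=180, draw]
FD 7: (5,0) -> (-2,0) [heading=180, draw]
Final: pos=(-2,0), heading=180, 5 segment(s) drawn

Segment endpoints: x in {-2, 0, 3, 5, 11, 15}, y in {0, 0, 0, 0}
xmin=-2, ymin=0, xmax=15, ymax=0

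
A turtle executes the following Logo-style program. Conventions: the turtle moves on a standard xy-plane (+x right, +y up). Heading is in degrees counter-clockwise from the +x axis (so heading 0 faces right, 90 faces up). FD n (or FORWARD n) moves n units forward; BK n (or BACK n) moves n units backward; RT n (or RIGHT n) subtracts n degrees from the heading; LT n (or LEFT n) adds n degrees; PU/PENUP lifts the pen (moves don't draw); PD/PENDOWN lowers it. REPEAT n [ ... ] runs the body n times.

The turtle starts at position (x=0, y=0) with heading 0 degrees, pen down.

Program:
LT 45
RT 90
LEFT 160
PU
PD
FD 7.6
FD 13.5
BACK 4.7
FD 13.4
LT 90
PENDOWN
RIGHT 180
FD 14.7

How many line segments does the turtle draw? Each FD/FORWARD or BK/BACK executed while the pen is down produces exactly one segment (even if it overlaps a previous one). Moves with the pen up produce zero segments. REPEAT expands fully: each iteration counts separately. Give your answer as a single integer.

Executing turtle program step by step:
Start: pos=(0,0), heading=0, pen down
LT 45: heading 0 -> 45
RT 90: heading 45 -> 315
LT 160: heading 315 -> 115
PU: pen up
PD: pen down
FD 7.6: (0,0) -> (-3.212,6.888) [heading=115, draw]
FD 13.5: (-3.212,6.888) -> (-8.917,19.123) [heading=115, draw]
BK 4.7: (-8.917,19.123) -> (-6.931,14.863) [heading=115, draw]
FD 13.4: (-6.931,14.863) -> (-12.594,27.008) [heading=115, draw]
LT 90: heading 115 -> 205
PD: pen down
RT 180: heading 205 -> 25
FD 14.7: (-12.594,27.008) -> (0.729,33.22) [heading=25, draw]
Final: pos=(0.729,33.22), heading=25, 5 segment(s) drawn
Segments drawn: 5

Answer: 5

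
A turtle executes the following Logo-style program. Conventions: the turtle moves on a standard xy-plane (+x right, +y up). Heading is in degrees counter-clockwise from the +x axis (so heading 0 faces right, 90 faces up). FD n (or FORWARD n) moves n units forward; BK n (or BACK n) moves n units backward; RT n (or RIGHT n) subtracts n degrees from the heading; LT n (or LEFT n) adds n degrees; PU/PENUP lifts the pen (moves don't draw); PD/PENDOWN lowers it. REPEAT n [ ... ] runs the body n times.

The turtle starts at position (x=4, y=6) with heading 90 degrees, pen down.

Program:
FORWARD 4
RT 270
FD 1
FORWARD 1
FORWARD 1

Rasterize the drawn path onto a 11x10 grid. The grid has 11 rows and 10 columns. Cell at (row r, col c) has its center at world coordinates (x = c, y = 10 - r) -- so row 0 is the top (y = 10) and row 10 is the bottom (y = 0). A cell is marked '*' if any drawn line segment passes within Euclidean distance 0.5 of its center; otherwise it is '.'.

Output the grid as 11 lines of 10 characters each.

Answer: .****.....
....*.....
....*.....
....*.....
....*.....
..........
..........
..........
..........
..........
..........

Derivation:
Segment 0: (4,6) -> (4,10)
Segment 1: (4,10) -> (3,10)
Segment 2: (3,10) -> (2,10)
Segment 3: (2,10) -> (1,10)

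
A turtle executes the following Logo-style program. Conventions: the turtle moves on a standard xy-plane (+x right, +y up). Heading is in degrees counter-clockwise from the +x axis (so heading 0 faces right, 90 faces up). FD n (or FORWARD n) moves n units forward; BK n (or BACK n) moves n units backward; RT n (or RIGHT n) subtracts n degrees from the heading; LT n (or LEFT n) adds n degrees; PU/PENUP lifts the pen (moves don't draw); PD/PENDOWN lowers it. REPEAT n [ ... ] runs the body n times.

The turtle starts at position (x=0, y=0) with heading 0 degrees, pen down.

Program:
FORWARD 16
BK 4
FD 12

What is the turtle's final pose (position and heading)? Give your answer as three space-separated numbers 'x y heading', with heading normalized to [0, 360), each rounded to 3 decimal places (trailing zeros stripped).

Answer: 24 0 0

Derivation:
Executing turtle program step by step:
Start: pos=(0,0), heading=0, pen down
FD 16: (0,0) -> (16,0) [heading=0, draw]
BK 4: (16,0) -> (12,0) [heading=0, draw]
FD 12: (12,0) -> (24,0) [heading=0, draw]
Final: pos=(24,0), heading=0, 3 segment(s) drawn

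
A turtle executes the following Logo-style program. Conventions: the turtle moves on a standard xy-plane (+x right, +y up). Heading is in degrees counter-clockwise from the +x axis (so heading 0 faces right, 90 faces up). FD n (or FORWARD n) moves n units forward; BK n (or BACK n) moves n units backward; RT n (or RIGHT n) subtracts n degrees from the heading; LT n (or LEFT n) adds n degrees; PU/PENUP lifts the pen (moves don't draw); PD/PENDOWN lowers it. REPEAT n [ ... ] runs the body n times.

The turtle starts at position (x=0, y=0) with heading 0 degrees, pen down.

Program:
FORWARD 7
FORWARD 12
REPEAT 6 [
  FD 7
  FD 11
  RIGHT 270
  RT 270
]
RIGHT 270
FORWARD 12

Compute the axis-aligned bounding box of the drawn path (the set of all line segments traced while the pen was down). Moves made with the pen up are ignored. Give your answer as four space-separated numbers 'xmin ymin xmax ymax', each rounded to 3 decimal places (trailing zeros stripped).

Answer: 0 0 37 12

Derivation:
Executing turtle program step by step:
Start: pos=(0,0), heading=0, pen down
FD 7: (0,0) -> (7,0) [heading=0, draw]
FD 12: (7,0) -> (19,0) [heading=0, draw]
REPEAT 6 [
  -- iteration 1/6 --
  FD 7: (19,0) -> (26,0) [heading=0, draw]
  FD 11: (26,0) -> (37,0) [heading=0, draw]
  RT 270: heading 0 -> 90
  RT 270: heading 90 -> 180
  -- iteration 2/6 --
  FD 7: (37,0) -> (30,0) [heading=180, draw]
  FD 11: (30,0) -> (19,0) [heading=180, draw]
  RT 270: heading 180 -> 270
  RT 270: heading 270 -> 0
  -- iteration 3/6 --
  FD 7: (19,0) -> (26,0) [heading=0, draw]
  FD 11: (26,0) -> (37,0) [heading=0, draw]
  RT 270: heading 0 -> 90
  RT 270: heading 90 -> 180
  -- iteration 4/6 --
  FD 7: (37,0) -> (30,0) [heading=180, draw]
  FD 11: (30,0) -> (19,0) [heading=180, draw]
  RT 270: heading 180 -> 270
  RT 270: heading 270 -> 0
  -- iteration 5/6 --
  FD 7: (19,0) -> (26,0) [heading=0, draw]
  FD 11: (26,0) -> (37,0) [heading=0, draw]
  RT 270: heading 0 -> 90
  RT 270: heading 90 -> 180
  -- iteration 6/6 --
  FD 7: (37,0) -> (30,0) [heading=180, draw]
  FD 11: (30,0) -> (19,0) [heading=180, draw]
  RT 270: heading 180 -> 270
  RT 270: heading 270 -> 0
]
RT 270: heading 0 -> 90
FD 12: (19,0) -> (19,12) [heading=90, draw]
Final: pos=(19,12), heading=90, 15 segment(s) drawn

Segment endpoints: x in {0, 7, 19, 19, 26, 30, 37}, y in {0, 0, 0, 0, 0, 0, 0, 0, 0, 0, 0, 12}
xmin=0, ymin=0, xmax=37, ymax=12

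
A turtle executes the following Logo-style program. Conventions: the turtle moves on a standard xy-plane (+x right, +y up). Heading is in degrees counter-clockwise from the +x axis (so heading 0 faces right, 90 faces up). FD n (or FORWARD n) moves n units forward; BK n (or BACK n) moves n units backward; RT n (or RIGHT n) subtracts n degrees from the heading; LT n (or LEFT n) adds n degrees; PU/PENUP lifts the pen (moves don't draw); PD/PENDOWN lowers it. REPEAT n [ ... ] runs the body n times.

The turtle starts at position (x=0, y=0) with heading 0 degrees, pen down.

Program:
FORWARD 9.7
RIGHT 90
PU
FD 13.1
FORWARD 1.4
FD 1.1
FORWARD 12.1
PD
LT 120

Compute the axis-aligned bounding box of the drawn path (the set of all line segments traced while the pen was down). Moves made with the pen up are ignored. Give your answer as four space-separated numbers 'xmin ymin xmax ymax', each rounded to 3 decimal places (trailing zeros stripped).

Executing turtle program step by step:
Start: pos=(0,0), heading=0, pen down
FD 9.7: (0,0) -> (9.7,0) [heading=0, draw]
RT 90: heading 0 -> 270
PU: pen up
FD 13.1: (9.7,0) -> (9.7,-13.1) [heading=270, move]
FD 1.4: (9.7,-13.1) -> (9.7,-14.5) [heading=270, move]
FD 1.1: (9.7,-14.5) -> (9.7,-15.6) [heading=270, move]
FD 12.1: (9.7,-15.6) -> (9.7,-27.7) [heading=270, move]
PD: pen down
LT 120: heading 270 -> 30
Final: pos=(9.7,-27.7), heading=30, 1 segment(s) drawn

Segment endpoints: x in {0, 9.7}, y in {0}
xmin=0, ymin=0, xmax=9.7, ymax=0

Answer: 0 0 9.7 0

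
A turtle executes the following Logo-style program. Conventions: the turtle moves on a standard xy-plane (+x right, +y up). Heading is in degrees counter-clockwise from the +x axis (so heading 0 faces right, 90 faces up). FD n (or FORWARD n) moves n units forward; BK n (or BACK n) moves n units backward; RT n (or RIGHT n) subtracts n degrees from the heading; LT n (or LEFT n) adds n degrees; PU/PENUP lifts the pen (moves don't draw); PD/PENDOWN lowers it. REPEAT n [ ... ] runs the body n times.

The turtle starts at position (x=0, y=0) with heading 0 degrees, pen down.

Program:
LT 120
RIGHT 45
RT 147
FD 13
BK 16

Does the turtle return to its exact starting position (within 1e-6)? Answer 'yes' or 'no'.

Executing turtle program step by step:
Start: pos=(0,0), heading=0, pen down
LT 120: heading 0 -> 120
RT 45: heading 120 -> 75
RT 147: heading 75 -> 288
FD 13: (0,0) -> (4.017,-12.364) [heading=288, draw]
BK 16: (4.017,-12.364) -> (-0.927,2.853) [heading=288, draw]
Final: pos=(-0.927,2.853), heading=288, 2 segment(s) drawn

Start position: (0, 0)
Final position: (-0.927, 2.853)
Distance = 3; >= 1e-6 -> NOT closed

Answer: no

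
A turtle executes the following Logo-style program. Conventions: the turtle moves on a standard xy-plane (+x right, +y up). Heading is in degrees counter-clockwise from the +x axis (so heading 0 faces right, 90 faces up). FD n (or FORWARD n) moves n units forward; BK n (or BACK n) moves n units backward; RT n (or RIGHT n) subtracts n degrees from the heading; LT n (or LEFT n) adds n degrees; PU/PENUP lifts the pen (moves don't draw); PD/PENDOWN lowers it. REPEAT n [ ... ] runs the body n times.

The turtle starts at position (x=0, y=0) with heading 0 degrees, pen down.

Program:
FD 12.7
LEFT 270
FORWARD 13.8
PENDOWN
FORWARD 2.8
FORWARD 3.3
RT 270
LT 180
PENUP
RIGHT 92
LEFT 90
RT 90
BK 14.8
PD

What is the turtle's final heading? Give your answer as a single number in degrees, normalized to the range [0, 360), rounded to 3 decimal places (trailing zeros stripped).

Executing turtle program step by step:
Start: pos=(0,0), heading=0, pen down
FD 12.7: (0,0) -> (12.7,0) [heading=0, draw]
LT 270: heading 0 -> 270
FD 13.8: (12.7,0) -> (12.7,-13.8) [heading=270, draw]
PD: pen down
FD 2.8: (12.7,-13.8) -> (12.7,-16.6) [heading=270, draw]
FD 3.3: (12.7,-16.6) -> (12.7,-19.9) [heading=270, draw]
RT 270: heading 270 -> 0
LT 180: heading 0 -> 180
PU: pen up
RT 92: heading 180 -> 88
LT 90: heading 88 -> 178
RT 90: heading 178 -> 88
BK 14.8: (12.7,-19.9) -> (12.183,-34.691) [heading=88, move]
PD: pen down
Final: pos=(12.183,-34.691), heading=88, 4 segment(s) drawn

Answer: 88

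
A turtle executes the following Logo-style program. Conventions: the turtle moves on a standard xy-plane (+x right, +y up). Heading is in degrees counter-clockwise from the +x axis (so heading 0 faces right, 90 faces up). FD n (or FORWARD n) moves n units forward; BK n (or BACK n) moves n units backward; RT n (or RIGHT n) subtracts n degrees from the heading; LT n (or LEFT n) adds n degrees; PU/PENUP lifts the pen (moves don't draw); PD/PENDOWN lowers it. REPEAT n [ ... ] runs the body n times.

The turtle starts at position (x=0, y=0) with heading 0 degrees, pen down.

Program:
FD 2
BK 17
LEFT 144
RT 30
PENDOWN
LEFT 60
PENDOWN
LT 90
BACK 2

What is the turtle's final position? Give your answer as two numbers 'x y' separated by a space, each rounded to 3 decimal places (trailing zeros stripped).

Answer: -14.791 1.989

Derivation:
Executing turtle program step by step:
Start: pos=(0,0), heading=0, pen down
FD 2: (0,0) -> (2,0) [heading=0, draw]
BK 17: (2,0) -> (-15,0) [heading=0, draw]
LT 144: heading 0 -> 144
RT 30: heading 144 -> 114
PD: pen down
LT 60: heading 114 -> 174
PD: pen down
LT 90: heading 174 -> 264
BK 2: (-15,0) -> (-14.791,1.989) [heading=264, draw]
Final: pos=(-14.791,1.989), heading=264, 3 segment(s) drawn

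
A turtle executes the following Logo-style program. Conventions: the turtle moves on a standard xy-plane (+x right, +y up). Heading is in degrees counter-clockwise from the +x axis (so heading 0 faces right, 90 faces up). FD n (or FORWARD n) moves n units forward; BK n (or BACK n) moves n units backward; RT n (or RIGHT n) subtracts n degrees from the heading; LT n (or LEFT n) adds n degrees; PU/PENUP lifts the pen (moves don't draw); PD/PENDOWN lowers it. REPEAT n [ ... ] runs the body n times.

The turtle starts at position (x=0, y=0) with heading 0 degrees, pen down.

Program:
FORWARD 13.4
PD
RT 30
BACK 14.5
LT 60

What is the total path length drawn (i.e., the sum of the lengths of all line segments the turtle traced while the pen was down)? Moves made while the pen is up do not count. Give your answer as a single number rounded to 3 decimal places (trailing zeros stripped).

Answer: 27.9

Derivation:
Executing turtle program step by step:
Start: pos=(0,0), heading=0, pen down
FD 13.4: (0,0) -> (13.4,0) [heading=0, draw]
PD: pen down
RT 30: heading 0 -> 330
BK 14.5: (13.4,0) -> (0.843,7.25) [heading=330, draw]
LT 60: heading 330 -> 30
Final: pos=(0.843,7.25), heading=30, 2 segment(s) drawn

Segment lengths:
  seg 1: (0,0) -> (13.4,0), length = 13.4
  seg 2: (13.4,0) -> (0.843,7.25), length = 14.5
Total = 27.9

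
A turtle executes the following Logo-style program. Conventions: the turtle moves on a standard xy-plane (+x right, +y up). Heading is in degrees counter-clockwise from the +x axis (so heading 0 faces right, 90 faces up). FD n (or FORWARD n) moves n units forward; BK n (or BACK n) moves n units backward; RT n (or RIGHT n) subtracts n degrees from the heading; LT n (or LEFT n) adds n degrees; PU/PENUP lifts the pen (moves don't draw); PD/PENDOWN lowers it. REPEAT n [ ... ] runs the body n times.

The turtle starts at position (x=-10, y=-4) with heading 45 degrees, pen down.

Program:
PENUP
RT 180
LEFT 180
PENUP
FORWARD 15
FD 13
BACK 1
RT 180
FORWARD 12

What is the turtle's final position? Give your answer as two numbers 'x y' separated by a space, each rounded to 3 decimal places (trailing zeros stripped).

Executing turtle program step by step:
Start: pos=(-10,-4), heading=45, pen down
PU: pen up
RT 180: heading 45 -> 225
LT 180: heading 225 -> 45
PU: pen up
FD 15: (-10,-4) -> (0.607,6.607) [heading=45, move]
FD 13: (0.607,6.607) -> (9.799,15.799) [heading=45, move]
BK 1: (9.799,15.799) -> (9.092,15.092) [heading=45, move]
RT 180: heading 45 -> 225
FD 12: (9.092,15.092) -> (0.607,6.607) [heading=225, move]
Final: pos=(0.607,6.607), heading=225, 0 segment(s) drawn

Answer: 0.607 6.607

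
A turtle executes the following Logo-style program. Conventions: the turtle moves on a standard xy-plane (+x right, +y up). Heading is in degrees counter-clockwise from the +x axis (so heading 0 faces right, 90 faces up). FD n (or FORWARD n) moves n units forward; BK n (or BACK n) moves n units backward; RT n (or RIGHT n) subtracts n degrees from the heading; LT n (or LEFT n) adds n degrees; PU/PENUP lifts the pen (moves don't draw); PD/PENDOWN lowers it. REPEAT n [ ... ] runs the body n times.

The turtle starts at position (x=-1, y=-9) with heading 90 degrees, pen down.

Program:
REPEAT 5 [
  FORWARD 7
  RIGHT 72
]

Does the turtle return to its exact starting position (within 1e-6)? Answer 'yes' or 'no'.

Answer: yes

Derivation:
Executing turtle program step by step:
Start: pos=(-1,-9), heading=90, pen down
REPEAT 5 [
  -- iteration 1/5 --
  FD 7: (-1,-9) -> (-1,-2) [heading=90, draw]
  RT 72: heading 90 -> 18
  -- iteration 2/5 --
  FD 7: (-1,-2) -> (5.657,0.163) [heading=18, draw]
  RT 72: heading 18 -> 306
  -- iteration 3/5 --
  FD 7: (5.657,0.163) -> (9.772,-5.5) [heading=306, draw]
  RT 72: heading 306 -> 234
  -- iteration 4/5 --
  FD 7: (9.772,-5.5) -> (5.657,-11.163) [heading=234, draw]
  RT 72: heading 234 -> 162
  -- iteration 5/5 --
  FD 7: (5.657,-11.163) -> (-1,-9) [heading=162, draw]
  RT 72: heading 162 -> 90
]
Final: pos=(-1,-9), heading=90, 5 segment(s) drawn

Start position: (-1, -9)
Final position: (-1, -9)
Distance = 0; < 1e-6 -> CLOSED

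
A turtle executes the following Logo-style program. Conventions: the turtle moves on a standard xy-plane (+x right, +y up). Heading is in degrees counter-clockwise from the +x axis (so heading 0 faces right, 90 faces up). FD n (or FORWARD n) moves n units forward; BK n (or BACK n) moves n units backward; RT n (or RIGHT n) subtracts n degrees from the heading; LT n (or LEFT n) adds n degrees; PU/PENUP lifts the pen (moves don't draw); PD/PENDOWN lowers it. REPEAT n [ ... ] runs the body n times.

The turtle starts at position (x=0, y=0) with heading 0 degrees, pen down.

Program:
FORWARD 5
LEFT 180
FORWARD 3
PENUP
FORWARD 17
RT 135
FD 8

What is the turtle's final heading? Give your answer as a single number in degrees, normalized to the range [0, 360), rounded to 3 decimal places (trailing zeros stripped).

Executing turtle program step by step:
Start: pos=(0,0), heading=0, pen down
FD 5: (0,0) -> (5,0) [heading=0, draw]
LT 180: heading 0 -> 180
FD 3: (5,0) -> (2,0) [heading=180, draw]
PU: pen up
FD 17: (2,0) -> (-15,0) [heading=180, move]
RT 135: heading 180 -> 45
FD 8: (-15,0) -> (-9.343,5.657) [heading=45, move]
Final: pos=(-9.343,5.657), heading=45, 2 segment(s) drawn

Answer: 45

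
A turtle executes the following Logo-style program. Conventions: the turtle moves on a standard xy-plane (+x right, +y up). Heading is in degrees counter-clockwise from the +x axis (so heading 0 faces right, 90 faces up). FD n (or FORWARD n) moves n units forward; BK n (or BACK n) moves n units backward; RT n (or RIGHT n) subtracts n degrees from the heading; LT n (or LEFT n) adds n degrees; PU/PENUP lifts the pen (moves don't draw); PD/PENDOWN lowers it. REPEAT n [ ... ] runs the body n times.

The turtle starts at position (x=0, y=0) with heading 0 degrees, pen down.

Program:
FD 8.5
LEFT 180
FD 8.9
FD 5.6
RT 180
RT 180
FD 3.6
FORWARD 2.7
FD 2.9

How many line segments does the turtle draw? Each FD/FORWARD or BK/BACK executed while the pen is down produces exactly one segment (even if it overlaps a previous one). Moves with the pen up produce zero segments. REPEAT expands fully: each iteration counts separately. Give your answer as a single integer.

Executing turtle program step by step:
Start: pos=(0,0), heading=0, pen down
FD 8.5: (0,0) -> (8.5,0) [heading=0, draw]
LT 180: heading 0 -> 180
FD 8.9: (8.5,0) -> (-0.4,0) [heading=180, draw]
FD 5.6: (-0.4,0) -> (-6,0) [heading=180, draw]
RT 180: heading 180 -> 0
RT 180: heading 0 -> 180
FD 3.6: (-6,0) -> (-9.6,0) [heading=180, draw]
FD 2.7: (-9.6,0) -> (-12.3,0) [heading=180, draw]
FD 2.9: (-12.3,0) -> (-15.2,0) [heading=180, draw]
Final: pos=(-15.2,0), heading=180, 6 segment(s) drawn
Segments drawn: 6

Answer: 6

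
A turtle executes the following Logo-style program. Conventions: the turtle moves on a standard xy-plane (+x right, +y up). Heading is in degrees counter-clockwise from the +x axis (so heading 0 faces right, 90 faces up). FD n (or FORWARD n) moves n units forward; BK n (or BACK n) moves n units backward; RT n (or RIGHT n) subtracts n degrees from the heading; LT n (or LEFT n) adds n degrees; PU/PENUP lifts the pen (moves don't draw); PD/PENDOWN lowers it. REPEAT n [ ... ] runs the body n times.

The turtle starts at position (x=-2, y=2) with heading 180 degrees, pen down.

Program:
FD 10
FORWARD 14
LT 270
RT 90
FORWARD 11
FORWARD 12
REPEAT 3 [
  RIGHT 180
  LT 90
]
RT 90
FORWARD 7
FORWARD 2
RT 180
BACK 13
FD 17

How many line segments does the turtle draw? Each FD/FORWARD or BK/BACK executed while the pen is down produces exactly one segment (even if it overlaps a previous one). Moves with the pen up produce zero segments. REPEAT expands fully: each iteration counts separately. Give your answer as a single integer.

Executing turtle program step by step:
Start: pos=(-2,2), heading=180, pen down
FD 10: (-2,2) -> (-12,2) [heading=180, draw]
FD 14: (-12,2) -> (-26,2) [heading=180, draw]
LT 270: heading 180 -> 90
RT 90: heading 90 -> 0
FD 11: (-26,2) -> (-15,2) [heading=0, draw]
FD 12: (-15,2) -> (-3,2) [heading=0, draw]
REPEAT 3 [
  -- iteration 1/3 --
  RT 180: heading 0 -> 180
  LT 90: heading 180 -> 270
  -- iteration 2/3 --
  RT 180: heading 270 -> 90
  LT 90: heading 90 -> 180
  -- iteration 3/3 --
  RT 180: heading 180 -> 0
  LT 90: heading 0 -> 90
]
RT 90: heading 90 -> 0
FD 7: (-3,2) -> (4,2) [heading=0, draw]
FD 2: (4,2) -> (6,2) [heading=0, draw]
RT 180: heading 0 -> 180
BK 13: (6,2) -> (19,2) [heading=180, draw]
FD 17: (19,2) -> (2,2) [heading=180, draw]
Final: pos=(2,2), heading=180, 8 segment(s) drawn
Segments drawn: 8

Answer: 8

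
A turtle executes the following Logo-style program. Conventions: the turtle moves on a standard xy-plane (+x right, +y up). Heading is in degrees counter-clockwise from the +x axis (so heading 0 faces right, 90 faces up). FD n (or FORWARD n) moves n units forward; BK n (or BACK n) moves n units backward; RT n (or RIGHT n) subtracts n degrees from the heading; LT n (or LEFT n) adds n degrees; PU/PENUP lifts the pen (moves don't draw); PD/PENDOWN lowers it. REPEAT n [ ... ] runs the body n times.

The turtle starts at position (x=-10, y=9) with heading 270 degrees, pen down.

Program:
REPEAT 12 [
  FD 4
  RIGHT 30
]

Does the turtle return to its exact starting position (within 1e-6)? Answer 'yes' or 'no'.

Executing turtle program step by step:
Start: pos=(-10,9), heading=270, pen down
REPEAT 12 [
  -- iteration 1/12 --
  FD 4: (-10,9) -> (-10,5) [heading=270, draw]
  RT 30: heading 270 -> 240
  -- iteration 2/12 --
  FD 4: (-10,5) -> (-12,1.536) [heading=240, draw]
  RT 30: heading 240 -> 210
  -- iteration 3/12 --
  FD 4: (-12,1.536) -> (-15.464,-0.464) [heading=210, draw]
  RT 30: heading 210 -> 180
  -- iteration 4/12 --
  FD 4: (-15.464,-0.464) -> (-19.464,-0.464) [heading=180, draw]
  RT 30: heading 180 -> 150
  -- iteration 5/12 --
  FD 4: (-19.464,-0.464) -> (-22.928,1.536) [heading=150, draw]
  RT 30: heading 150 -> 120
  -- iteration 6/12 --
  FD 4: (-22.928,1.536) -> (-24.928,5) [heading=120, draw]
  RT 30: heading 120 -> 90
  -- iteration 7/12 --
  FD 4: (-24.928,5) -> (-24.928,9) [heading=90, draw]
  RT 30: heading 90 -> 60
  -- iteration 8/12 --
  FD 4: (-24.928,9) -> (-22.928,12.464) [heading=60, draw]
  RT 30: heading 60 -> 30
  -- iteration 9/12 --
  FD 4: (-22.928,12.464) -> (-19.464,14.464) [heading=30, draw]
  RT 30: heading 30 -> 0
  -- iteration 10/12 --
  FD 4: (-19.464,14.464) -> (-15.464,14.464) [heading=0, draw]
  RT 30: heading 0 -> 330
  -- iteration 11/12 --
  FD 4: (-15.464,14.464) -> (-12,12.464) [heading=330, draw]
  RT 30: heading 330 -> 300
  -- iteration 12/12 --
  FD 4: (-12,12.464) -> (-10,9) [heading=300, draw]
  RT 30: heading 300 -> 270
]
Final: pos=(-10,9), heading=270, 12 segment(s) drawn

Start position: (-10, 9)
Final position: (-10, 9)
Distance = 0; < 1e-6 -> CLOSED

Answer: yes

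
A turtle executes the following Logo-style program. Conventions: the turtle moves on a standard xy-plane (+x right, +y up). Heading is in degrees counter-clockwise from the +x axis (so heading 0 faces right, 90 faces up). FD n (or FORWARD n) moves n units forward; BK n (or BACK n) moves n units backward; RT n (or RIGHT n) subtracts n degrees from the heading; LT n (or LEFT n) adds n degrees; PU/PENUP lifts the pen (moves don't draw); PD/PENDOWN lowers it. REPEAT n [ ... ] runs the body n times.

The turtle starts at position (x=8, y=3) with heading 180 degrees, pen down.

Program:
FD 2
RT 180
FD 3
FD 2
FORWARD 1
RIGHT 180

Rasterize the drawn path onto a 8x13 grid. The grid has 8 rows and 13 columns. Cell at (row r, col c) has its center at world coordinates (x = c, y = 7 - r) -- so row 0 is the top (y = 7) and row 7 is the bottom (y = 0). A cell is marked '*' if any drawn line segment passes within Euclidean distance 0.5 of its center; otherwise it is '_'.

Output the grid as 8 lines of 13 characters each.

Segment 0: (8,3) -> (6,3)
Segment 1: (6,3) -> (9,3)
Segment 2: (9,3) -> (11,3)
Segment 3: (11,3) -> (12,3)

Answer: _____________
_____________
_____________
_____________
______*******
_____________
_____________
_____________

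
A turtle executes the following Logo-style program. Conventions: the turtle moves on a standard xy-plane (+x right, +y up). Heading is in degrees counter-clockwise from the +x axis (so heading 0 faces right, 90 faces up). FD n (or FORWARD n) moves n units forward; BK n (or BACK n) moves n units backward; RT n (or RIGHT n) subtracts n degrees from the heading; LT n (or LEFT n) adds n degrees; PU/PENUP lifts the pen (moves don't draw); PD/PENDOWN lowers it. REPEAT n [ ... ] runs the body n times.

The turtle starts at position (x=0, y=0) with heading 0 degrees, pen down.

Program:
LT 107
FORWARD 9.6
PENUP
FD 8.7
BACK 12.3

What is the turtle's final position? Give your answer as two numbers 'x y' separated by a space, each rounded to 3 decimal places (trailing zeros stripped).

Executing turtle program step by step:
Start: pos=(0,0), heading=0, pen down
LT 107: heading 0 -> 107
FD 9.6: (0,0) -> (-2.807,9.181) [heading=107, draw]
PU: pen up
FD 8.7: (-2.807,9.181) -> (-5.35,17.5) [heading=107, move]
BK 12.3: (-5.35,17.5) -> (-1.754,5.738) [heading=107, move]
Final: pos=(-1.754,5.738), heading=107, 1 segment(s) drawn

Answer: -1.754 5.738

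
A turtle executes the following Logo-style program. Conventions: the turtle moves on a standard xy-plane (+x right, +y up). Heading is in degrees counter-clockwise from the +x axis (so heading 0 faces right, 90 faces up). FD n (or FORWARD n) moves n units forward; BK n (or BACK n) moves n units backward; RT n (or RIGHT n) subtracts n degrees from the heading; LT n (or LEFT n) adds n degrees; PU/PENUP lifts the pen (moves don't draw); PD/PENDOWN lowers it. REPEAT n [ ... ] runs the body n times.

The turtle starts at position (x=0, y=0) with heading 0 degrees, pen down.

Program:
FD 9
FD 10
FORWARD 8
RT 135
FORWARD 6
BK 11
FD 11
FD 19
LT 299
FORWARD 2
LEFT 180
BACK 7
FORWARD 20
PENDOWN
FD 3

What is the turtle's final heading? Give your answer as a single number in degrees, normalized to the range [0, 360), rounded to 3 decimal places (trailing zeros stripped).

Answer: 344

Derivation:
Executing turtle program step by step:
Start: pos=(0,0), heading=0, pen down
FD 9: (0,0) -> (9,0) [heading=0, draw]
FD 10: (9,0) -> (19,0) [heading=0, draw]
FD 8: (19,0) -> (27,0) [heading=0, draw]
RT 135: heading 0 -> 225
FD 6: (27,0) -> (22.757,-4.243) [heading=225, draw]
BK 11: (22.757,-4.243) -> (30.536,3.536) [heading=225, draw]
FD 11: (30.536,3.536) -> (22.757,-4.243) [heading=225, draw]
FD 19: (22.757,-4.243) -> (9.322,-17.678) [heading=225, draw]
LT 299: heading 225 -> 164
FD 2: (9.322,-17.678) -> (7.4,-17.126) [heading=164, draw]
LT 180: heading 164 -> 344
BK 7: (7.4,-17.126) -> (0.671,-15.197) [heading=344, draw]
FD 20: (0.671,-15.197) -> (19.896,-20.71) [heading=344, draw]
PD: pen down
FD 3: (19.896,-20.71) -> (22.78,-21.537) [heading=344, draw]
Final: pos=(22.78,-21.537), heading=344, 11 segment(s) drawn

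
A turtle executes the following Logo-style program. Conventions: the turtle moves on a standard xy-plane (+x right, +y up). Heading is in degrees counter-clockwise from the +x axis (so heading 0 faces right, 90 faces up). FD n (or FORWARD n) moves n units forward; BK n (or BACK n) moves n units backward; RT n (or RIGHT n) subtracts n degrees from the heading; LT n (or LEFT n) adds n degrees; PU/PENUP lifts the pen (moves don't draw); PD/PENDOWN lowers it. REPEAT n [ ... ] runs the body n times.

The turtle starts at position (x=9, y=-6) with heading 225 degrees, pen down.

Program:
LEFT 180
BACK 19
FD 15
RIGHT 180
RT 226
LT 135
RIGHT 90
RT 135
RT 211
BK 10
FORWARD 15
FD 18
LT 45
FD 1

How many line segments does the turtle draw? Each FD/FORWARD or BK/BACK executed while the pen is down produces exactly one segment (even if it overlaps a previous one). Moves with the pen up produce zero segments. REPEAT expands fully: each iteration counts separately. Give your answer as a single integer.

Answer: 6

Derivation:
Executing turtle program step by step:
Start: pos=(9,-6), heading=225, pen down
LT 180: heading 225 -> 45
BK 19: (9,-6) -> (-4.435,-19.435) [heading=45, draw]
FD 15: (-4.435,-19.435) -> (6.172,-8.828) [heading=45, draw]
RT 180: heading 45 -> 225
RT 226: heading 225 -> 359
LT 135: heading 359 -> 134
RT 90: heading 134 -> 44
RT 135: heading 44 -> 269
RT 211: heading 269 -> 58
BK 10: (6.172,-8.828) -> (0.872,-17.309) [heading=58, draw]
FD 15: (0.872,-17.309) -> (8.821,-4.588) [heading=58, draw]
FD 18: (8.821,-4.588) -> (18.36,10.677) [heading=58, draw]
LT 45: heading 58 -> 103
FD 1: (18.36,10.677) -> (18.135,11.651) [heading=103, draw]
Final: pos=(18.135,11.651), heading=103, 6 segment(s) drawn
Segments drawn: 6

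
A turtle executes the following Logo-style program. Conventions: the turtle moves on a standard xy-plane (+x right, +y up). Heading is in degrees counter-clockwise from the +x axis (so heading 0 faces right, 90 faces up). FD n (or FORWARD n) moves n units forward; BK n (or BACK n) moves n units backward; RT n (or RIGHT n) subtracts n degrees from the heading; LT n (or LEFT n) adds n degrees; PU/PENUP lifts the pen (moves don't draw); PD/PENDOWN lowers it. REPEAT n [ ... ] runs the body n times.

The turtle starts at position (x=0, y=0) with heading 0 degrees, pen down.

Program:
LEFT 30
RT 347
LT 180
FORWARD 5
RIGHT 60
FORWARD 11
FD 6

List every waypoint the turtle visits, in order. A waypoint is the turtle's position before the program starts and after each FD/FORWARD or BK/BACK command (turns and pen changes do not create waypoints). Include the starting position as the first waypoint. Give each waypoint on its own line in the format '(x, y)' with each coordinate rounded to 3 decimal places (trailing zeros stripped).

Answer: (0, 0)
(-3.657, -3.41)
(-14.176, -0.194)
(-19.914, 1.56)

Derivation:
Executing turtle program step by step:
Start: pos=(0,0), heading=0, pen down
LT 30: heading 0 -> 30
RT 347: heading 30 -> 43
LT 180: heading 43 -> 223
FD 5: (0,0) -> (-3.657,-3.41) [heading=223, draw]
RT 60: heading 223 -> 163
FD 11: (-3.657,-3.41) -> (-14.176,-0.194) [heading=163, draw]
FD 6: (-14.176,-0.194) -> (-19.914,1.56) [heading=163, draw]
Final: pos=(-19.914,1.56), heading=163, 3 segment(s) drawn
Waypoints (4 total):
(0, 0)
(-3.657, -3.41)
(-14.176, -0.194)
(-19.914, 1.56)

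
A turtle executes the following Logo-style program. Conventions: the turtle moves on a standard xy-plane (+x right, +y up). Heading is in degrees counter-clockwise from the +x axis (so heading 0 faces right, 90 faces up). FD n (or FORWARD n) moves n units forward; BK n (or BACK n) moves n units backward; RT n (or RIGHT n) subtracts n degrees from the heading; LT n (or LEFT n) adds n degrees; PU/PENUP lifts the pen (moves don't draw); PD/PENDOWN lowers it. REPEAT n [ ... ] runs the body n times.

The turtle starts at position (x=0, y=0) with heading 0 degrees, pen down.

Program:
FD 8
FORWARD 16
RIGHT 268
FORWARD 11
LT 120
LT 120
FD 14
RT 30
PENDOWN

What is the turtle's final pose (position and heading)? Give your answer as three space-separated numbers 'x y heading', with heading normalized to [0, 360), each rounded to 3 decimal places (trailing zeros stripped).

Executing turtle program step by step:
Start: pos=(0,0), heading=0, pen down
FD 8: (0,0) -> (8,0) [heading=0, draw]
FD 16: (8,0) -> (24,0) [heading=0, draw]
RT 268: heading 0 -> 92
FD 11: (24,0) -> (23.616,10.993) [heading=92, draw]
LT 120: heading 92 -> 212
LT 120: heading 212 -> 332
FD 14: (23.616,10.993) -> (35.977,4.421) [heading=332, draw]
RT 30: heading 332 -> 302
PD: pen down
Final: pos=(35.977,4.421), heading=302, 4 segment(s) drawn

Answer: 35.977 4.421 302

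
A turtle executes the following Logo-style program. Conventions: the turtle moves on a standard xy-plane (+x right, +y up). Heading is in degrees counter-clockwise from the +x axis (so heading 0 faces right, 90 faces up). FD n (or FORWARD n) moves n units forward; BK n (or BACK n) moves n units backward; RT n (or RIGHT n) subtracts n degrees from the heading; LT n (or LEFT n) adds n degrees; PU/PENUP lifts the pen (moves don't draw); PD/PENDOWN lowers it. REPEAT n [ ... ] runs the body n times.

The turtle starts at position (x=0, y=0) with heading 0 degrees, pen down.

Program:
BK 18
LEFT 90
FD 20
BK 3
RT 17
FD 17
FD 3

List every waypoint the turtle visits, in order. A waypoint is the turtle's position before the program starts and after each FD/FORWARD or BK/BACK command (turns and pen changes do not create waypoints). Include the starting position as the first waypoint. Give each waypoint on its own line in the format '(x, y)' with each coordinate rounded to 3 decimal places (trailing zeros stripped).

Answer: (0, 0)
(-18, 0)
(-18, 20)
(-18, 17)
(-13.03, 33.257)
(-12.153, 36.126)

Derivation:
Executing turtle program step by step:
Start: pos=(0,0), heading=0, pen down
BK 18: (0,0) -> (-18,0) [heading=0, draw]
LT 90: heading 0 -> 90
FD 20: (-18,0) -> (-18,20) [heading=90, draw]
BK 3: (-18,20) -> (-18,17) [heading=90, draw]
RT 17: heading 90 -> 73
FD 17: (-18,17) -> (-13.03,33.257) [heading=73, draw]
FD 3: (-13.03,33.257) -> (-12.153,36.126) [heading=73, draw]
Final: pos=(-12.153,36.126), heading=73, 5 segment(s) drawn
Waypoints (6 total):
(0, 0)
(-18, 0)
(-18, 20)
(-18, 17)
(-13.03, 33.257)
(-12.153, 36.126)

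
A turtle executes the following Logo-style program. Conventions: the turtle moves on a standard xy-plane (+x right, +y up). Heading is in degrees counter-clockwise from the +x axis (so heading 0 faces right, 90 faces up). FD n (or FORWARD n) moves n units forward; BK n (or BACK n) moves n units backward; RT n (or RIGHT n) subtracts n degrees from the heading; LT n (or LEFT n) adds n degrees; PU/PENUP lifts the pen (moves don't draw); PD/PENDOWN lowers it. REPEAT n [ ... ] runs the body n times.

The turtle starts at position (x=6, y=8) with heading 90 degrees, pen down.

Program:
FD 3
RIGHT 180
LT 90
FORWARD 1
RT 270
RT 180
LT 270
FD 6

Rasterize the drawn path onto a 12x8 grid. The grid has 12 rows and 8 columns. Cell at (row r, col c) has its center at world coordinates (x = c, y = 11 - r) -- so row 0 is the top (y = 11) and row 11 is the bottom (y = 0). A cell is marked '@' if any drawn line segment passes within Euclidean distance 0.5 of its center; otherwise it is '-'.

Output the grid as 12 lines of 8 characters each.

Segment 0: (6,8) -> (6,11)
Segment 1: (6,11) -> (7,11)
Segment 2: (7,11) -> (1,11)

Answer: -@@@@@@@
------@-
------@-
------@-
--------
--------
--------
--------
--------
--------
--------
--------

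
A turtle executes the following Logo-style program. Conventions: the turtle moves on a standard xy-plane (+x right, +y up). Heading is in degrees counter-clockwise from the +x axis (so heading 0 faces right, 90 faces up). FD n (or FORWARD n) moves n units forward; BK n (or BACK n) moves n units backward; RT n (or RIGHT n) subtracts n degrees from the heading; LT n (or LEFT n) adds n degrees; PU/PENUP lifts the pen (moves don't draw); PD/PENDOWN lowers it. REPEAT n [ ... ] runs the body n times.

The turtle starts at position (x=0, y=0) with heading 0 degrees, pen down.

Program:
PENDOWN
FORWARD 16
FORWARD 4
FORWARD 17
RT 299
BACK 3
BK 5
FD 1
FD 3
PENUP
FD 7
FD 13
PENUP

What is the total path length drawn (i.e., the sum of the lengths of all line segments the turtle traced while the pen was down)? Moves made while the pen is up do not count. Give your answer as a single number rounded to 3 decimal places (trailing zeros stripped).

Answer: 49

Derivation:
Executing turtle program step by step:
Start: pos=(0,0), heading=0, pen down
PD: pen down
FD 16: (0,0) -> (16,0) [heading=0, draw]
FD 4: (16,0) -> (20,0) [heading=0, draw]
FD 17: (20,0) -> (37,0) [heading=0, draw]
RT 299: heading 0 -> 61
BK 3: (37,0) -> (35.546,-2.624) [heading=61, draw]
BK 5: (35.546,-2.624) -> (33.122,-6.997) [heading=61, draw]
FD 1: (33.122,-6.997) -> (33.606,-6.122) [heading=61, draw]
FD 3: (33.606,-6.122) -> (35.061,-3.498) [heading=61, draw]
PU: pen up
FD 7: (35.061,-3.498) -> (38.454,2.624) [heading=61, move]
FD 13: (38.454,2.624) -> (44.757,13.994) [heading=61, move]
PU: pen up
Final: pos=(44.757,13.994), heading=61, 7 segment(s) drawn

Segment lengths:
  seg 1: (0,0) -> (16,0), length = 16
  seg 2: (16,0) -> (20,0), length = 4
  seg 3: (20,0) -> (37,0), length = 17
  seg 4: (37,0) -> (35.546,-2.624), length = 3
  seg 5: (35.546,-2.624) -> (33.122,-6.997), length = 5
  seg 6: (33.122,-6.997) -> (33.606,-6.122), length = 1
  seg 7: (33.606,-6.122) -> (35.061,-3.498), length = 3
Total = 49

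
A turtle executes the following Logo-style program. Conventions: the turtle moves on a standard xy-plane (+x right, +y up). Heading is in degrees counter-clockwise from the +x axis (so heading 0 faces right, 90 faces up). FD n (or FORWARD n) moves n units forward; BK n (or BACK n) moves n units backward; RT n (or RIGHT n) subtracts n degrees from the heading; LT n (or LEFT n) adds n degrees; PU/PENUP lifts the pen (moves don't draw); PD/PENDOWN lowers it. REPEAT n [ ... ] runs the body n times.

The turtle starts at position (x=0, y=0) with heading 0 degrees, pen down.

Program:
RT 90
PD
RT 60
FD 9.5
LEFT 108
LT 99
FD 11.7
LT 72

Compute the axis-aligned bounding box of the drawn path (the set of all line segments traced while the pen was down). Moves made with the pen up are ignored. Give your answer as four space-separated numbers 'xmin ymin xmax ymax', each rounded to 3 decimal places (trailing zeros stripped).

Executing turtle program step by step:
Start: pos=(0,0), heading=0, pen down
RT 90: heading 0 -> 270
PD: pen down
RT 60: heading 270 -> 210
FD 9.5: (0,0) -> (-8.227,-4.75) [heading=210, draw]
LT 108: heading 210 -> 318
LT 99: heading 318 -> 57
FD 11.7: (-8.227,-4.75) -> (-1.855,5.062) [heading=57, draw]
LT 72: heading 57 -> 129
Final: pos=(-1.855,5.062), heading=129, 2 segment(s) drawn

Segment endpoints: x in {-8.227, -1.855, 0}, y in {-4.75, 0, 5.062}
xmin=-8.227, ymin=-4.75, xmax=0, ymax=5.062

Answer: -8.227 -4.75 0 5.062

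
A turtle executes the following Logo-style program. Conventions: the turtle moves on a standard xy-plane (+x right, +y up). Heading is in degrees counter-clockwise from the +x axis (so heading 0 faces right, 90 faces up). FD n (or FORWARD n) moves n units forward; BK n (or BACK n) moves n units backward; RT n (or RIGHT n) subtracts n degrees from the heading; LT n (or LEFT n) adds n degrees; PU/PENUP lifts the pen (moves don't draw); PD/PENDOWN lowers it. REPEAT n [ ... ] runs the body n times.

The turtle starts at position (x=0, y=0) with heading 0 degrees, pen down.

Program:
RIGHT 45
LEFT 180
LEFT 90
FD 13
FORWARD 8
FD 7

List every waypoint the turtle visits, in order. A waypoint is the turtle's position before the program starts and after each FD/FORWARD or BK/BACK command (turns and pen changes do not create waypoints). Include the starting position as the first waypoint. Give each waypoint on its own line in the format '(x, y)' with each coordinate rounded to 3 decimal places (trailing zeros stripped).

Answer: (0, 0)
(-9.192, -9.192)
(-14.849, -14.849)
(-19.799, -19.799)

Derivation:
Executing turtle program step by step:
Start: pos=(0,0), heading=0, pen down
RT 45: heading 0 -> 315
LT 180: heading 315 -> 135
LT 90: heading 135 -> 225
FD 13: (0,0) -> (-9.192,-9.192) [heading=225, draw]
FD 8: (-9.192,-9.192) -> (-14.849,-14.849) [heading=225, draw]
FD 7: (-14.849,-14.849) -> (-19.799,-19.799) [heading=225, draw]
Final: pos=(-19.799,-19.799), heading=225, 3 segment(s) drawn
Waypoints (4 total):
(0, 0)
(-9.192, -9.192)
(-14.849, -14.849)
(-19.799, -19.799)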